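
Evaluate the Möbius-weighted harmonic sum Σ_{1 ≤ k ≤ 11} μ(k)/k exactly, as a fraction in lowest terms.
Σ μ(k)/k = -1/2310

Values of μ(k) for 1 ≤ k ≤ 11: μ(1) = 1, μ(2) = -1, μ(3) = -1, μ(5) = -1, μ(6) = 1, μ(7) = -1, μ(10) = 1, μ(11) = -1, with μ = 0 on non-squarefree integers. Summing μ(k)/k for k where μ(k) ≠ 0 gives -1/2310 ≈ -0.0004. (PNT ⟺ this sum → 0 as n → ∞.)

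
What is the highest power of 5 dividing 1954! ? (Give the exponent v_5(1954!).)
v_5(1954!) = 486

Legendre's formula: v_p(n!) = Σ_{k ≥ 1} ⌊n / p^k⌋. For p = 5, n = 1954, the terms are:
  ⌊1954/5^1⌋ = ⌊1954/5⌋ = 390
  ⌊1954/5^2⌋ = ⌊1954/25⌋ = 78
  ⌊1954/5^3⌋ = ⌊1954/125⌋ = 15
  ⌊1954/5^4⌋ = ⌊1954/625⌋ = 3
(the next term ⌊1954/5^5⌋ = 0, terminating the sum). Summing: v_5(1954!) = 390 + 78 + 15 + 3 = 486.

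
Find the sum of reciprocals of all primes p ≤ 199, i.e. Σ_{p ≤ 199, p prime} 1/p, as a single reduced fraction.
Σ 1/p = 15202313841027497739047080375538859939135227730139536997746371469607707132833646367/7799922041683461553249199106329813876687996789903550945093032474868511536164700810

π(199) = 46, so the primes ≤ 199 are [2, 3, 5, 7, 11, 13, 17, 19, 23, 29, 31, 37, 41, 43, 47, 53, 59, 61, 67, 71, 73, 79, 83, 89, 97, 101, 103, 107, 109, 113, 127, 131, 137, 139, 149, 151, 157, 163, 167, 173, 179, 181, 191, 193, 197, 199]. Summing 1/p over these primes: 15202313841027497739047080375538859939135227730139536997746371469607707132833646367/7799922041683461553249199106329813876687996789903550945093032474868511536164700810 ≈ 1.9490. Mertens estimate ln ln(199) + 0.2615 ≈ 1.9279.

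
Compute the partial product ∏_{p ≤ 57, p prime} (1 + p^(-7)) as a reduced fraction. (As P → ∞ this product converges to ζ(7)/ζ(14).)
∏ = 309952223984670960543603211891856695601672510675385627534277668624533812457091991127236052954668734671204274242309849088/307404601692723276790274585782287621574695329443342398483341336503340384695750533342769593387518417543812906517214978125

The primes p ≤ 57 are [2, 3, 5, 7, 11, 13, 17, 19, 23, 29, 31, 37, 41, 43, 47, 53]. For each, (1 + 1/p^7) = (p^7 + 1)/p^7. Multiplying these fractions over p ∈ [2, 3, 5, 7, 11, 13, 17, 19, 23, 29, 31, 37, 41, 43, 47, 53] gives 309952223984670960543603211891856695601672510675385627534277668624533812457091991127236052954668734671204274242309849088/307404601692723276790274585782287621574695329443342398483341336503340384695750533342769593387518417543812906517214978125. (In the limit P → ∞ this tends to ζ(7)/ζ(14).)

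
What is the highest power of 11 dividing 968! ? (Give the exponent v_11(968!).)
v_11(968!) = 96

Legendre's formula: v_p(n!) = Σ_{k ≥ 1} ⌊n / p^k⌋. For p = 11, n = 968, the terms are:
  ⌊968/11^1⌋ = ⌊968/11⌋ = 88
  ⌊968/11^2⌋ = ⌊968/121⌋ = 8
(the next term ⌊968/11^3⌋ = 0, terminating the sum). Summing: v_11(968!) = 88 + 8 = 96.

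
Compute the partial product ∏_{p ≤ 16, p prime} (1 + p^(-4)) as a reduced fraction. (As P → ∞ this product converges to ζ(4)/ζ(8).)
∏ = 54787204936389122/50827803952550625

The primes p ≤ 16 are [2, 3, 5, 7, 11, 13]. For each, (1 + 1/p^4) = (p^4 + 1)/p^4. Multiplying these fractions over p ∈ [2, 3, 5, 7, 11, 13] gives 54787204936389122/50827803952550625. (In the limit P → ∞ this tends to ζ(4)/ζ(8).)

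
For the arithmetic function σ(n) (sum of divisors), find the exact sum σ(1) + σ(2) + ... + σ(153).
Σ_{n ≤ 153} σ(n) = 19290

Compute σ(n) for each 1 ≤ n ≤ 153: σ(1) = 1, σ(2) = 3, σ(3) = 4, σ(4) = 7, σ(5) = 6, σ(6) = 12, σ(7) = 8, σ(8) = 15, σ(9) = 13, σ(10) = 18, σ(11) = 12, σ(12) = 28, σ(13) = 14, σ(14) = 24, σ(15) = 24, σ(16) = 31, σ(17) = 18, σ(18) = 39, σ(19) = 20, σ(20) = 42, σ(21) = 32, σ(22) = 36, σ(23) = 24, σ(24) = 60, σ(25) = 31, σ(26) = 42, σ(27) = 40, σ(28) = 56, σ(29) = 30, σ(30) = 72, σ(31) = 32, σ(32) = 63, σ(33) = 48, σ(34) = 54, σ(35) = 48, σ(36) = 91, σ(37) = 38, σ(38) = 60, σ(39) = 56, σ(40) = 90, σ(41) = 42, σ(42) = 96, σ(43) = 44, σ(44) = 84, σ(45) = 78, σ(46) = 72, σ(47) = 48, σ(48) = 124, σ(49) = 57, σ(50) = 93, σ(51) = 72, σ(52) = 98, σ(53) = 54, σ(54) = 120, σ(55) = 72, σ(56) = 120, σ(57) = 80, σ(58) = 90, σ(59) = 60, σ(60) = 168, σ(61) = 62, σ(62) = 96, σ(63) = 104, σ(64) = 127, σ(65) = 84, σ(66) = 144, σ(67) = 68, σ(68) = 126, σ(69) = 96, σ(70) = 144, σ(71) = 72, σ(72) = 195, σ(73) = 74, σ(74) = 114, σ(75) = 124, σ(76) = 140, σ(77) = 96, σ(78) = 168, σ(79) = 80, σ(80) = 186, σ(81) = 121, σ(82) = 126, σ(83) = 84, σ(84) = 224, σ(85) = 108, σ(86) = 132, σ(87) = 120, σ(88) = 180, σ(89) = 90, σ(90) = 234, σ(91) = 112, σ(92) = 168, σ(93) = 128, σ(94) = 144, σ(95) = 120, σ(96) = 252, σ(97) = 98, σ(98) = 171, σ(99) = 156, σ(100) = 217, σ(101) = 102, σ(102) = 216, σ(103) = 104, σ(104) = 210, σ(105) = 192, σ(106) = 162, σ(107) = 108, σ(108) = 280, σ(109) = 110, σ(110) = 216, σ(111) = 152, σ(112) = 248, σ(113) = 114, σ(114) = 240, σ(115) = 144, σ(116) = 210, σ(117) = 182, σ(118) = 180, σ(119) = 144, σ(120) = 360, σ(121) = 133, σ(122) = 186, σ(123) = 168, σ(124) = 224, σ(125) = 156, σ(126) = 312, σ(127) = 128, σ(128) = 255, σ(129) = 176, σ(130) = 252, σ(131) = 132, σ(132) = 336, σ(133) = 160, σ(134) = 204, σ(135) = 240, σ(136) = 270, σ(137) = 138, σ(138) = 288, σ(139) = 140, σ(140) = 336, σ(141) = 192, σ(142) = 216, σ(143) = 168, σ(144) = 403, σ(145) = 180, σ(146) = 222, σ(147) = 228, σ(148) = 266, σ(149) = 150, σ(150) = 372, σ(151) = 152, σ(152) = 300, σ(153) = 234. Summing all 153 values: 19290. (Average order: Σ_{n ≤ x} σ(n) ~ (π²/12) x². For x = 153, (π²/12)·153² ≈ 19253.13.)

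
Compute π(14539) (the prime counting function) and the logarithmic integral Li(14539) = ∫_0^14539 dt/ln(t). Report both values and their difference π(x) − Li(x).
π(14539) = 1702;  Li(14539) ≈ 1728.61;  π(x) − Li(x) ≈ -26.61.

Direct count of primes ≤ 14539 gives π(14539) = 1702. Numerical evaluation of the logarithmic integral gives Li(14539) ≈ 1728.61. The difference π(x) − Li(x) ≈ -26.61 is typically negative for small/moderate x (Li(x) overestimates), though Littlewood's theorem shows this sign changes infinitely often.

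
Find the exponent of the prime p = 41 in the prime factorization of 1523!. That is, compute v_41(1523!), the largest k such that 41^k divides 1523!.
v_41(1523!) = 37

Legendre's formula: v_p(n!) = Σ_{k ≥ 1} ⌊n / p^k⌋. For p = 41, n = 1523, the terms are:
  ⌊1523/41^1⌋ = ⌊1523/41⌋ = 37
(the next term ⌊1523/41^2⌋ = 0, terminating the sum). Summing: v_41(1523!) = 37 = 37.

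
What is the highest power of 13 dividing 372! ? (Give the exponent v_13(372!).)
v_13(372!) = 30

Legendre's formula: v_p(n!) = Σ_{k ≥ 1} ⌊n / p^k⌋. For p = 13, n = 372, the terms are:
  ⌊372/13^1⌋ = ⌊372/13⌋ = 28
  ⌊372/13^2⌋ = ⌊372/169⌋ = 2
(the next term ⌊372/13^3⌋ = 0, terminating the sum). Summing: v_13(372!) = 28 + 2 = 30.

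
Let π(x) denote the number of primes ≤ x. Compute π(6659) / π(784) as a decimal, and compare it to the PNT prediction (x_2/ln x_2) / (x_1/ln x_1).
π(6659)/π(784) = 858/137 ≈ 6.2628;  PNT prediction ≈ 6.4297.

π(784) = 137 and π(6659) = 858, so π(6659)/π(784) ≈ 6.2628. The PNT-predicted ratio is (6659/ln(6659)) / (784/ln(784)) ≈ 6.4297. The two agree to within a few percent, as expected.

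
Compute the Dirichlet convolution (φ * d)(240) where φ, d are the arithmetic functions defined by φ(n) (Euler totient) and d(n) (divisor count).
(φ * d)(240) = 744

Divisors of 240: [1, 2, 3, 4, 5, 6, 8, 10, 12, 15, 16, 20, 24, 30, 40, 48, 60, 80, 120, 240]. For each d | 240:
  d = 1: φ(1) · d(240/1) = 1 · 20 = 20
  d = 2: φ(2) · d(240/2) = 1 · 16 = 16
  d = 3: φ(3) · d(240/3) = 2 · 10 = 20
  d = 4: φ(4) · d(240/4) = 2 · 12 = 24
  d = 5: φ(5) · d(240/5) = 4 · 10 = 40
  d = 6: φ(6) · d(240/6) = 2 · 8 = 16
  d = 8: φ(8) · d(240/8) = 4 · 8 = 32
  d = 10: φ(10) · d(240/10) = 4 · 8 = 32
  d = 12: φ(12) · d(240/12) = 4 · 6 = 24
  d = 15: φ(15) · d(240/15) = 8 · 5 = 40
  d = 16: φ(16) · d(240/16) = 8 · 4 = 32
  d = 20: φ(20) · d(240/20) = 8 · 6 = 48
  d = 24: φ(24) · d(240/24) = 8 · 4 = 32
  d = 30: φ(30) · d(240/30) = 8 · 4 = 32
  d = 40: φ(40) · d(240/40) = 16 · 4 = 64
  d = 48: φ(48) · d(240/48) = 16 · 2 = 32
  d = 60: φ(60) · d(240/60) = 16 · 3 = 48
  d = 80: φ(80) · d(240/80) = 32 · 2 = 64
  d = 120: φ(120) · d(240/120) = 32 · 2 = 64
  d = 240: φ(240) · d(240/240) = 64 · 1 = 64
Summing: (φ * d)(240) = 20 + 16 + 20 + 24 + 40 + 16 + 32 + 32 + 24 + 40 + 32 + 48 + 32 + 32 + 64 + 32 + 48 + 64 + 64 + 64 = 744.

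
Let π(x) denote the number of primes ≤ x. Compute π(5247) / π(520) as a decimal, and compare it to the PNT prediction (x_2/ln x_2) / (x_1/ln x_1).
π(5247)/π(520) = 697/97 ≈ 7.1856;  PNT prediction ≈ 7.3673.

π(520) = 97 and π(5247) = 697, so π(5247)/π(520) ≈ 7.1856. The PNT-predicted ratio is (5247/ln(5247)) / (520/ln(520)) ≈ 7.3673. The two agree to within a few percent, as expected.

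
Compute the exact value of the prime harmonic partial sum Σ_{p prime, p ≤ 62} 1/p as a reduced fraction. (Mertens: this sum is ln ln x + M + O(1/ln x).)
Σ 1/p = 201015517717077830328949/117288381359406970983270

π(62) = 18, so the primes ≤ 62 are [2, 3, 5, 7, 11, 13, 17, 19, 23, 29, 31, 37, 41, 43, 47, 53, 59, 61]. Summing 1/p over these primes: 201015517717077830328949/117288381359406970983270 ≈ 1.7139. Mertens estimate ln ln(62) + 0.2615 ≈ 1.6791.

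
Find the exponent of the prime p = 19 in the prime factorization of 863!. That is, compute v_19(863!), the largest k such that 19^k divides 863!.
v_19(863!) = 47

Legendre's formula: v_p(n!) = Σ_{k ≥ 1} ⌊n / p^k⌋. For p = 19, n = 863, the terms are:
  ⌊863/19^1⌋ = ⌊863/19⌋ = 45
  ⌊863/19^2⌋ = ⌊863/361⌋ = 2
(the next term ⌊863/19^3⌋ = 0, terminating the sum). Summing: v_19(863!) = 45 + 2 = 47.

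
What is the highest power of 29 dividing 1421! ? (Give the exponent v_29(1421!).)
v_29(1421!) = 50

Legendre's formula: v_p(n!) = Σ_{k ≥ 1} ⌊n / p^k⌋. For p = 29, n = 1421, the terms are:
  ⌊1421/29^1⌋ = ⌊1421/29⌋ = 49
  ⌊1421/29^2⌋ = ⌊1421/841⌋ = 1
(the next term ⌊1421/29^3⌋ = 0, terminating the sum). Summing: v_29(1421!) = 49 + 1 = 50.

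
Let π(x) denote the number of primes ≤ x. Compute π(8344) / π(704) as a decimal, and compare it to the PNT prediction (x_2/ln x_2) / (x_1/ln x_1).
π(8344)/π(704) = 1045/126 ≈ 8.2937;  PNT prediction ≈ 8.6067.

π(704) = 126 and π(8344) = 1045, so π(8344)/π(704) ≈ 8.2937. The PNT-predicted ratio is (8344/ln(8344)) / (704/ln(704)) ≈ 8.6067. The two agree to within a few percent, as expected.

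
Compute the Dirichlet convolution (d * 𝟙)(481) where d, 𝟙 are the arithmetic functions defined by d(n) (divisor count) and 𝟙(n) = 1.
(d * 𝟙)(481) = 9

Divisors of 481: [1, 13, 37, 481]. For each d | 481:
  d = 1: d(1) · 𝟙(481/1) = 1 · 1 = 1
  d = 13: d(13) · 𝟙(481/13) = 2 · 1 = 2
  d = 37: d(37) · 𝟙(481/37) = 2 · 1 = 2
  d = 481: d(481) · 𝟙(481/481) = 4 · 1 = 4
Summing: (d * 𝟙)(481) = 1 + 2 + 2 + 4 = 9.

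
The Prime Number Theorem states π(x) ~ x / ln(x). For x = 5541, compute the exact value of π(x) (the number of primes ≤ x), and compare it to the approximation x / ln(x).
π(5541) = 732;  x/ln(x) ≈ 642.81;  relative error ≈ 12.18%.

Directly count primes up to 5541: π(5541) = 732. The PNT approximation gives 5541/ln(5541) ≈ 5541/8.61993 ≈ 642.81. Relative error (π(x) − x/ln(x)) / π(x) ≈ 12.18%; the approximation is known to undercount slightly (Li(x) is a better estimate).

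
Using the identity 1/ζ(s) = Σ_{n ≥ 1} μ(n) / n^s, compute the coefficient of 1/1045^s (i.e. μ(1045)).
μ(1045) = -1

Factor n = 1045 = 5 · 11 · 19. μ(n) = 0 if any exponent ≥ 2 (not squarefree); otherwise μ(n) = (−1)^{ω(n)} where ω(n) is the number of distinct prime factors. Applying: μ(1045) = -1.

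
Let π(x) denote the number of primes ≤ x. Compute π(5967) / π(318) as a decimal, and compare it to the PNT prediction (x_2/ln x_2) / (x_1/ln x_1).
π(5967)/π(318) = 781/66 ≈ 11.8333;  PNT prediction ≈ 12.4362.

π(318) = 66 and π(5967) = 781, so π(5967)/π(318) ≈ 11.8333. The PNT-predicted ratio is (5967/ln(5967)) / (318/ln(318)) ≈ 12.4362. The two agree to within a few percent, as expected.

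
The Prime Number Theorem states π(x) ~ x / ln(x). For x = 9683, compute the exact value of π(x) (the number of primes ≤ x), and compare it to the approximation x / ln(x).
π(9683) = 1195;  x/ln(x) ≈ 1055.01;  relative error ≈ 11.71%.

Directly count primes up to 9683: π(9683) = 1195. The PNT approximation gives 9683/ln(9683) ≈ 9683/9.17813 ≈ 1055.01. Relative error (π(x) − x/ln(x)) / π(x) ≈ 11.71%; the approximation is known to undercount slightly (Li(x) is a better estimate).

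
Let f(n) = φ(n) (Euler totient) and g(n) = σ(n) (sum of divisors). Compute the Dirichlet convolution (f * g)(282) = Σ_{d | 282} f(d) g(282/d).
(φ * σ)(282) = 2256

Divisors of 282: [1, 2, 3, 6, 47, 94, 141, 282]. For each d | 282:
  d = 1: φ(1) · σ(282/1) = 1 · 576 = 576
  d = 2: φ(2) · σ(282/2) = 1 · 192 = 192
  d = 3: φ(3) · σ(282/3) = 2 · 144 = 288
  d = 6: φ(6) · σ(282/6) = 2 · 48 = 96
  d = 47: φ(47) · σ(282/47) = 46 · 12 = 552
  d = 94: φ(94) · σ(282/94) = 46 · 4 = 184
  d = 141: φ(141) · σ(282/141) = 92 · 3 = 276
  d = 282: φ(282) · σ(282/282) = 92 · 1 = 92
Summing: (φ * σ)(282) = 576 + 192 + 288 + 96 + 552 + 184 + 276 + 92 = 2256.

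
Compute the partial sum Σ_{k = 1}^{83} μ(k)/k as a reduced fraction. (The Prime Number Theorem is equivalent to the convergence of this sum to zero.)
Σ μ(k)/k = -223590076836035175208867029720/8902150522975861711854133933093

Values of μ(k) for 1 ≤ k ≤ 83: μ(1) = 1, μ(2) = -1, μ(3) = -1, μ(5) = -1, μ(6) = 1, μ(7) = -1, μ(10) = 1, μ(11) = -1, μ(13) = -1, μ(14) = 1, μ(15) = 1, μ(17) = -1, μ(19) = -1, μ(21) = 1, μ(22) = 1, μ(23) = -1, μ(26) = 1, μ(29) = -1, μ(30) = -1, μ(31) = -1, μ(33) = 1, μ(34) = 1, μ(35) = 1, μ(37) = -1, μ(38) = 1, μ(39) = 1, μ(41) = -1, μ(42) = -1, μ(43) = -1, μ(46) = 1, μ(47) = -1, μ(51) = 1, μ(53) = -1, μ(55) = 1, μ(57) = 1, μ(58) = 1, μ(59) = -1, μ(61) = -1, μ(62) = 1, μ(65) = 1, μ(66) = -1, μ(67) = -1, μ(69) = 1, μ(70) = -1, μ(71) = -1, μ(73) = -1, μ(74) = 1, μ(77) = 1, μ(78) = -1, μ(79) = -1, μ(82) = 1, μ(83) = -1, with μ = 0 on non-squarefree integers. Summing μ(k)/k for k where μ(k) ≠ 0 gives -223590076836035175208867029720/8902150522975861711854133933093 ≈ -0.0251. (PNT ⟺ this sum → 0 as n → ∞.)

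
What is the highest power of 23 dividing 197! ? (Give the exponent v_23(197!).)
v_23(197!) = 8

Legendre's formula: v_p(n!) = Σ_{k ≥ 1} ⌊n / p^k⌋. For p = 23, n = 197, the terms are:
  ⌊197/23^1⌋ = ⌊197/23⌋ = 8
(the next term ⌊197/23^2⌋ = 0, terminating the sum). Summing: v_23(197!) = 8 = 8.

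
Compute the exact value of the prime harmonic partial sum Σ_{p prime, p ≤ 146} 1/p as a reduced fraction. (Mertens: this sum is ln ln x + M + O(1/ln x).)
Σ 1/p = 18825509850919239131453102166593625244431364344421618363/10014646650599190067509233131649940057366334653200433090

π(146) = 34, so the primes ≤ 146 are [2, 3, 5, 7, 11, 13, 17, 19, 23, 29, 31, 37, 41, 43, 47, 53, 59, 61, 67, 71, 73, 79, 83, 89, 97, 101, 103, 107, 109, 113, 127, 131, 137, 139]. Summing 1/p over these primes: 18825509850919239131453102166593625244431364344421618363/10014646650599190067509233131649940057366334653200433090 ≈ 1.8798. Mertens estimate ln ln(146) + 0.2615 ≈ 1.8677.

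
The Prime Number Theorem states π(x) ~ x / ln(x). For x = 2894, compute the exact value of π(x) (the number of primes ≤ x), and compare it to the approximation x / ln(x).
π(2894) = 418;  x/ln(x) ≈ 363.09;  relative error ≈ 13.14%.

Directly count primes up to 2894: π(2894) = 418. The PNT approximation gives 2894/ln(2894) ≈ 2894/7.97039 ≈ 363.09. Relative error (π(x) − x/ln(x)) / π(x) ≈ 13.14%; the approximation is known to undercount slightly (Li(x) is a better estimate).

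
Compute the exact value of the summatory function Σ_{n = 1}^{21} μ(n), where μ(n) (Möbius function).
Σ_{n ≤ 21} μ(n) = -2

Compute μ(n) for each 1 ≤ n ≤ 21: μ(1) = 1, μ(2) = -1, μ(3) = -1, μ(4) = 0, μ(5) = -1, μ(6) = 1, μ(7) = -1, μ(8) = 0, μ(9) = 0, μ(10) = 1, μ(11) = -1, μ(12) = 0, μ(13) = -1, μ(14) = 1, μ(15) = 1, μ(16) = 0, μ(17) = -1, μ(18) = 0, μ(19) = -1, μ(20) = 0, μ(21) = 1. Summing all 21 values: -2. (Mertens function M(x) = Σ_{n ≤ x} μ(n); on average M(x) should be small (PNT ⟺ M(x) = o(x)).)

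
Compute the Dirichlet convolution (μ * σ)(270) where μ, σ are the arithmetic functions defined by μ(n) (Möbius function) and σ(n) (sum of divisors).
(μ * σ)(270) = 270

Divisors of 270: [1, 2, 3, 5, 6, 9, 10, 15, 18, 27, 30, 45, 54, 90, 135, 270]. For each d | 270:
  d = 1: μ(1) · σ(270/1) = 1 · 720 = 720
  d = 2: μ(2) · σ(270/2) = -1 · 240 = -240
  d = 3: μ(3) · σ(270/3) = -1 · 234 = -234
  d = 5: μ(5) · σ(270/5) = -1 · 120 = -120
  d = 6: μ(6) · σ(270/6) = 1 · 78 = 78
  d = 9: μ(9) · σ(270/9) = 0 · 72 = 0
  d = 10: μ(10) · σ(270/10) = 1 · 40 = 40
  d = 15: μ(15) · σ(270/15) = 1 · 39 = 39
  d = 18: μ(18) · σ(270/18) = 0 · 24 = 0
  d = 27: μ(27) · σ(270/27) = 0 · 18 = 0
  d = 30: μ(30) · σ(270/30) = -1 · 13 = -13
  d = 45: μ(45) · σ(270/45) = 0 · 12 = 0
  d = 54: μ(54) · σ(270/54) = 0 · 6 = 0
  d = 90: μ(90) · σ(270/90) = 0 · 4 = 0
  d = 135: μ(135) · σ(270/135) = 0 · 3 = 0
  d = 270: μ(270) · σ(270/270) = 0 · 1 = 0
Summing: (μ * σ)(270) = 720 + -240 + -234 + -120 + 78 + 0 + 40 + 39 + 0 + 0 + -13 + 0 + 0 + 0 + 0 + 0 = 270.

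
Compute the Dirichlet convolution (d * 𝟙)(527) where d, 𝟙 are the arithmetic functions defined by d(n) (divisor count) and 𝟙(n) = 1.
(d * 𝟙)(527) = 9

Divisors of 527: [1, 17, 31, 527]. For each d | 527:
  d = 1: d(1) · 𝟙(527/1) = 1 · 1 = 1
  d = 17: d(17) · 𝟙(527/17) = 2 · 1 = 2
  d = 31: d(31) · 𝟙(527/31) = 2 · 1 = 2
  d = 527: d(527) · 𝟙(527/527) = 4 · 1 = 4
Summing: (d * 𝟙)(527) = 1 + 2 + 2 + 4 = 9.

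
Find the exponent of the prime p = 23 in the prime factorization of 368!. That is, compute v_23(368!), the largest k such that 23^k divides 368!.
v_23(368!) = 16

Legendre's formula: v_p(n!) = Σ_{k ≥ 1} ⌊n / p^k⌋. For p = 23, n = 368, the terms are:
  ⌊368/23^1⌋ = ⌊368/23⌋ = 16
(the next term ⌊368/23^2⌋ = 0, terminating the sum). Summing: v_23(368!) = 16 = 16.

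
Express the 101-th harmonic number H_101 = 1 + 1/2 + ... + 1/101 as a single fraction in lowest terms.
H_101 = 1463919079240743966268954674710929768361083/281670315928038407744716588098661706369472

Direct summation: H_101 = 1 + 1/2 + ... + 1/101. The least common denominator is lcm(1, ..., 101) = 7041757898200960193617914702466542659236800; over this denominator the numerator is 7041757898200960193617914702466542659236800 + 3520878949100480096808957351233271329618400 + 2347252632733653397872638234155514219745600 + 1760439474550240048404478675616635664809200 + 1408351579640192038723582940493308531847360 + 1173626316366826698936319117077757109872800 + 1005965414028708599088273528923791808462400 + 880219737275120024202239337808317832404600 + 782417544244551132624212744718504739915200 + 704175789820096019361791470246654265923680 + 640159808927360017601628609315140241748800 + 586813158183413349468159558538878554936400 + 541673684476996937970608823266657127633600 + 502982707014354299544136764461895904231200 + 469450526546730679574527646831102843949120 + 440109868637560012101119668904158916202300 + 414221052835350599624583217792149568190400 + 391208772122275566312106372359252369957600 + 370618836747418957558837615919291718907200 + 352087894910048009680895735123327132961840 + 335321804676236199696091176307930602820800 + 320079904463680008800814304657570120874400 + 306163386878302617113822378368110550401600 + 293406579091706674734079779269439277468200 + 281670315928038407744716588098661706369472 + 270836842238498468985304411633328563816800 + 260805848081517044208070914906168246638400 + 251491353507177149772068382230947952115600 + 242819237868998627366134989740225608939200 + 234725263273365339787263823415551421974560 + 227153480587127748181223054918275569652800 + 220054934318780006050559834452079458101150 + 213386602975786672533876203105046747249600 + 207110526417675299812291608896074784095200 + 201193082805741719817654705784758361692480 + 195604386061137783156053186179626184978800 + 190317781032458383611294991958555207006400 + 185309418373709478779418807959645859453600 + 180557894825665645990202941088885709211200 + 176043947455024004840447867561663566480920 + 171750192639047809600436943962598601444800 + 167660902338118099848045588153965301410400 + 163761811586068841712044527964338201377600 + 160039952231840004400407152328785060437200 + 156483508848910226524842548943700947983040 + 153081693439151308556911189184055275200800 + 149824636131935323268466270265245588494400 + 146703289545853337367039889634719638734100 + 143709344861244085584039075560541686923200 + 140835157964019203872358294049330853184736 + 138073684278450199874861072597383189396800 + 135418421119249234492652205816664281908400 + 132863356569829437615432352876727219985600 + 130402924040758522104035457453084123319200 + 128031961785472003520325721863028048349760 + 125745676753588574886034191115473976057800 + 123539612249139652519612538639763906302400 + 121409618934499313683067494870112804469600 + 119351828783067121925727367838415977275200 + 117362631636682669893631911707775710987280 + 115438654068868199895375650860107256708800 + 113576740293563874090611527459137784826400 + 111773934892078733232030392102643534273600 + 110027467159390003025279917226039729050575 + 108334736895399387594121764653331425526720 + 106693301487893336266938101552523373624800 + 105100864152253137218177831380097651630400 + 103555263208837649906145804448037392047600 + 102054462292767539037940792789370183467200 + 100596541402870859908827352892379180846240 + 99179688707055777374900207076993558580800 + 97802193030568891578026593089813092489400 + 96462436961656988953670064417349899441600 + 95158890516229191805647495979277603503200 + 93890105309346135914905529366220568789824 + 92654709186854739389709403979822929726800 + 91451401275337145371661229902162891678400 + 90278947412832822995101470544442854605600 + 89136175926594432830606515221095476699200 + 88021973727512002420223933780831783240460 + 86935282693839014736023638302056082212800 + 85875096319523904800218471981299300722400 + 84840456604830845706239936174295694689600 + 83830451169059049924022794076982650705200 + 82844210567070119924916643558429913638080 + 81880905793034420856022263982169100688800 + 80939745956332875788711663246741869646400 + 80019976115920002200203576164392530218600 + 79120875260684945995706906769286996171200 + 78241754424455113262421274471850473991520 + 77381954925285276852944117609522446804800 + 76540846719575654278455594592027637600400 + 75717826862375916060407684972758523217600 + 74912318065967661634233135132622794247200 + 74123767349483791511767523183858343781440 + 73351644772926668683519944817359819367050 + 72595442249494434985751697963572604734400 + 71854672430622042792019537780270843461600 + 71128867658595557511292067701682249083200 + 70417578982009601936179147024665426592368 + 69720375229712477164533808935312303556800 = 36597976981018599156723866867773244209027075, so H_101 = 36597976981018599156723866867773244209027075/7041757898200960193617914702466542659236800; reducing by gcd(36597976981018599156723866867773244209027075, 7041757898200960193617914702466542659236800) = 25 gives 1463919079240743966268954674710929768361083/281670315928038407744716588098661706369472 ≈ 5.19728. (The PNT-adjacent estimate ln(101) + γ ≈ 5.19234 matches within O(1/n).)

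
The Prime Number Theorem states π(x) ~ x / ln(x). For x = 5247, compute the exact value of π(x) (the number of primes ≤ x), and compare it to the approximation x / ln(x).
π(5247) = 697;  x/ln(x) ≈ 612.58;  relative error ≈ 12.11%.

Directly count primes up to 5247: π(5247) = 697. The PNT approximation gives 5247/ln(5247) ≈ 5247/8.56541 ≈ 612.58. Relative error (π(x) − x/ln(x)) / π(x) ≈ 12.11%; the approximation is known to undercount slightly (Li(x) is a better estimate).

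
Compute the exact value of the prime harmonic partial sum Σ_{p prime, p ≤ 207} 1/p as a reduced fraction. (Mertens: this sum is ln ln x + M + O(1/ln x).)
Σ 1/p = 15202313841027497739047080375538859939135227730139536997746371469607707132833646367/7799922041683461553249199106329813876687996789903550945093032474868511536164700810

π(207) = 46, so the primes ≤ 207 are [2, 3, 5, 7, 11, 13, 17, 19, 23, 29, 31, 37, 41, 43, 47, 53, 59, 61, 67, 71, 73, 79, 83, 89, 97, 101, 103, 107, 109, 113, 127, 131, 137, 139, 149, 151, 157, 163, 167, 173, 179, 181, 191, 193, 197, 199]. Summing 1/p over these primes: 15202313841027497739047080375538859939135227730139536997746371469607707132833646367/7799922041683461553249199106329813876687996789903550945093032474868511536164700810 ≈ 1.9490. Mertens estimate ln ln(207) + 0.2615 ≈ 1.9354.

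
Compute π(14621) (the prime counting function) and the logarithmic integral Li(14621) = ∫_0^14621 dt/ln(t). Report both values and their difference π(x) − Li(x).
π(14621) = 1711;  Li(14621) ≈ 1737.16;  π(x) − Li(x) ≈ -26.16.

Direct count of primes ≤ 14621 gives π(14621) = 1711. Numerical evaluation of the logarithmic integral gives Li(14621) ≈ 1737.16. The difference π(x) − Li(x) ≈ -26.16 is typically negative for small/moderate x (Li(x) overestimates), though Littlewood's theorem shows this sign changes infinitely often.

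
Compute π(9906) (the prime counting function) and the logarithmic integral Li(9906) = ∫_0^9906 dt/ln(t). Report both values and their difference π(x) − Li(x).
π(9906) = 1221;  Li(9906) ≈ 1235.93;  π(x) − Li(x) ≈ -14.93.

Direct count of primes ≤ 9906 gives π(9906) = 1221. Numerical evaluation of the logarithmic integral gives Li(9906) ≈ 1235.93. The difference π(x) − Li(x) ≈ -14.93 is typically negative for small/moderate x (Li(x) overestimates), though Littlewood's theorem shows this sign changes infinitely often.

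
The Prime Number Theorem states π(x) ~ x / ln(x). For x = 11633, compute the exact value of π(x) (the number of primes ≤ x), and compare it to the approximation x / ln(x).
π(11633) = 1399;  x/ln(x) ≈ 1242.63;  relative error ≈ 11.18%.

Directly count primes up to 11633: π(11633) = 1399. The PNT approximation gives 11633/ln(11633) ≈ 11633/9.36160 ≈ 1242.63. Relative error (π(x) − x/ln(x)) / π(x) ≈ 11.18%; the approximation is known to undercount slightly (Li(x) is a better estimate).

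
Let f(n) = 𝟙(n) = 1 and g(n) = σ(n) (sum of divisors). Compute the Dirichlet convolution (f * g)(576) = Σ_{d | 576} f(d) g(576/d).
(𝟙 * σ)(576) = 4446

Divisors of 576: [1, 2, 3, 4, 6, 8, 9, 12, 16, 18, 24, 32, 36, 48, 64, 72, 96, 144, 192, 288, 576]. For each d | 576:
  d = 1: 𝟙(1) · σ(576/1) = 1 · 1651 = 1651
  d = 2: 𝟙(2) · σ(576/2) = 1 · 819 = 819
  d = 3: 𝟙(3) · σ(576/3) = 1 · 508 = 508
  d = 4: 𝟙(4) · σ(576/4) = 1 · 403 = 403
  d = 6: 𝟙(6) · σ(576/6) = 1 · 252 = 252
  d = 8: 𝟙(8) · σ(576/8) = 1 · 195 = 195
  d = 9: 𝟙(9) · σ(576/9) = 1 · 127 = 127
  d = 12: 𝟙(12) · σ(576/12) = 1 · 124 = 124
  d = 16: 𝟙(16) · σ(576/16) = 1 · 91 = 91
  d = 18: 𝟙(18) · σ(576/18) = 1 · 63 = 63
  d = 24: 𝟙(24) · σ(576/24) = 1 · 60 = 60
  d = 32: 𝟙(32) · σ(576/32) = 1 · 39 = 39
  d = 36: 𝟙(36) · σ(576/36) = 1 · 31 = 31
  d = 48: 𝟙(48) · σ(576/48) = 1 · 28 = 28
  d = 64: 𝟙(64) · σ(576/64) = 1 · 13 = 13
  d = 72: 𝟙(72) · σ(576/72) = 1 · 15 = 15
  d = 96: 𝟙(96) · σ(576/96) = 1 · 12 = 12
  d = 144: 𝟙(144) · σ(576/144) = 1 · 7 = 7
  d = 192: 𝟙(192) · σ(576/192) = 1 · 4 = 4
  d = 288: 𝟙(288) · σ(576/288) = 1 · 3 = 3
  d = 576: 𝟙(576) · σ(576/576) = 1 · 1 = 1
Summing: (𝟙 * σ)(576) = 1651 + 819 + 508 + 403 + 252 + 195 + 127 + 124 + 91 + 63 + 60 + 39 + 31 + 28 + 13 + 15 + 12 + 7 + 4 + 3 + 1 = 4446.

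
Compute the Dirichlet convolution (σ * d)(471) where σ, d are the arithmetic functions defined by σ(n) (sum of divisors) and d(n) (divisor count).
(σ * d)(471) = 960

Divisors of 471: [1, 3, 157, 471]. For each d | 471:
  d = 1: σ(1) · d(471/1) = 1 · 4 = 4
  d = 3: σ(3) · d(471/3) = 4 · 2 = 8
  d = 157: σ(157) · d(471/157) = 158 · 2 = 316
  d = 471: σ(471) · d(471/471) = 632 · 1 = 632
Summing: (σ * d)(471) = 4 + 8 + 316 + 632 = 960.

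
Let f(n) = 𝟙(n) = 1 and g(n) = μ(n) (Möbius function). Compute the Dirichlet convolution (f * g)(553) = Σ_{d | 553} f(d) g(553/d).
(𝟙 * μ)(553) = 0

Divisors of 553: [1, 7, 79, 553]. For each d | 553:
  d = 1: 𝟙(1) · μ(553/1) = 1 · 1 = 1
  d = 7: 𝟙(7) · μ(553/7) = 1 · -1 = -1
  d = 79: 𝟙(79) · μ(553/79) = 1 · -1 = -1
  d = 553: 𝟙(553) · μ(553/553) = 1 · 1 = 1
Summing: (𝟙 * μ)(553) = 1 + -1 + -1 + 1 = 0.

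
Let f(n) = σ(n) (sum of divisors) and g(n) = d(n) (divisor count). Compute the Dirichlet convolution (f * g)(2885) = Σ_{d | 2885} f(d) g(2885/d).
(σ * d)(2885) = 4640

Divisors of 2885: [1, 5, 577, 2885]. For each d | 2885:
  d = 1: σ(1) · d(2885/1) = 1 · 4 = 4
  d = 5: σ(5) · d(2885/5) = 6 · 2 = 12
  d = 577: σ(577) · d(2885/577) = 578 · 2 = 1156
  d = 2885: σ(2885) · d(2885/2885) = 3468 · 1 = 3468
Summing: (σ * d)(2885) = 4 + 12 + 1156 + 3468 = 4640.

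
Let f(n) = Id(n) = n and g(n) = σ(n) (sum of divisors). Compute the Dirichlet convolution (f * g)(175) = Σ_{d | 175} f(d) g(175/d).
(Id * σ)(175) = 1290

Divisors of 175: [1, 5, 7, 25, 35, 175]. For each d | 175:
  d = 1: Id(1) · σ(175/1) = 1 · 248 = 248
  d = 5: Id(5) · σ(175/5) = 5 · 48 = 240
  d = 7: Id(7) · σ(175/7) = 7 · 31 = 217
  d = 25: Id(25) · σ(175/25) = 25 · 8 = 200
  d = 35: Id(35) · σ(175/35) = 35 · 6 = 210
  d = 175: Id(175) · σ(175/175) = 175 · 1 = 175
Summing: (Id * σ)(175) = 248 + 240 + 217 + 200 + 210 + 175 = 1290.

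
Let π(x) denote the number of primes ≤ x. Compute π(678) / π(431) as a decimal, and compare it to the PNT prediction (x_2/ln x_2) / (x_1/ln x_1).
π(678)/π(431) = 123/83 ≈ 1.4819;  PNT prediction ≈ 1.4638.

π(431) = 83 and π(678) = 123, so π(678)/π(431) ≈ 1.4819. The PNT-predicted ratio is (678/ln(678)) / (431/ln(431)) ≈ 1.4638. The two agree to within a few percent, as expected.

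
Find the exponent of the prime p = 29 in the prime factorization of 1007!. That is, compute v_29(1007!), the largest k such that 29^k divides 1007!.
v_29(1007!) = 35

Legendre's formula: v_p(n!) = Σ_{k ≥ 1} ⌊n / p^k⌋. For p = 29, n = 1007, the terms are:
  ⌊1007/29^1⌋ = ⌊1007/29⌋ = 34
  ⌊1007/29^2⌋ = ⌊1007/841⌋ = 1
(the next term ⌊1007/29^3⌋ = 0, terminating the sum). Summing: v_29(1007!) = 34 + 1 = 35.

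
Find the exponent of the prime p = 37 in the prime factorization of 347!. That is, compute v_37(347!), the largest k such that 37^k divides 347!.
v_37(347!) = 9

Legendre's formula: v_p(n!) = Σ_{k ≥ 1} ⌊n / p^k⌋. For p = 37, n = 347, the terms are:
  ⌊347/37^1⌋ = ⌊347/37⌋ = 9
(the next term ⌊347/37^2⌋ = 0, terminating the sum). Summing: v_37(347!) = 9 = 9.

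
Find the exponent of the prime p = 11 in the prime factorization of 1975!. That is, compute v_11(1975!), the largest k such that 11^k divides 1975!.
v_11(1975!) = 196

Legendre's formula: v_p(n!) = Σ_{k ≥ 1} ⌊n / p^k⌋. For p = 11, n = 1975, the terms are:
  ⌊1975/11^1⌋ = ⌊1975/11⌋ = 179
  ⌊1975/11^2⌋ = ⌊1975/121⌋ = 16
  ⌊1975/11^3⌋ = ⌊1975/1331⌋ = 1
(the next term ⌊1975/11^4⌋ = 0, terminating the sum). Summing: v_11(1975!) = 179 + 16 + 1 = 196.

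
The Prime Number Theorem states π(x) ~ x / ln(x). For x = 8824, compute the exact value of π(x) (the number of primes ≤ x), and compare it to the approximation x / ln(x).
π(8824) = 1099;  x/ln(x) ≈ 971.25;  relative error ≈ 11.62%.

Directly count primes up to 8824: π(8824) = 1099. The PNT approximation gives 8824/ln(8824) ≈ 8824/9.08523 ≈ 971.25. Relative error (π(x) − x/ln(x)) / π(x) ≈ 11.62%; the approximation is known to undercount slightly (Li(x) is a better estimate).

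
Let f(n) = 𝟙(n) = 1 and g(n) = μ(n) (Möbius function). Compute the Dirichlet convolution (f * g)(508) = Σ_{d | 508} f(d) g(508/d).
(𝟙 * μ)(508) = 0

Divisors of 508: [1, 2, 4, 127, 254, 508]. For each d | 508:
  d = 1: 𝟙(1) · μ(508/1) = 1 · 0 = 0
  d = 2: 𝟙(2) · μ(508/2) = 1 · 1 = 1
  d = 4: 𝟙(4) · μ(508/4) = 1 · -1 = -1
  d = 127: 𝟙(127) · μ(508/127) = 1 · 0 = 0
  d = 254: 𝟙(254) · μ(508/254) = 1 · -1 = -1
  d = 508: 𝟙(508) · μ(508/508) = 1 · 1 = 1
Summing: (𝟙 * μ)(508) = 0 + 1 + -1 + 0 + -1 + 1 = 0.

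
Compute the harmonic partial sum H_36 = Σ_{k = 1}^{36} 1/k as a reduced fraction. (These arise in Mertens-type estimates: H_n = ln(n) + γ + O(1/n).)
H_36 = 54801925434709/13127595717600

Direct summation: H_36 = 1 + 1/2 + ... + 1/36. The least common denominator is lcm(1, ..., 36) = 144403552893600; over this denominator the numerator is 144403552893600 + 72201776446800 + 48134517631200 + 36100888223400 + 28880710578720 + 24067258815600 + 20629078984800 + 18050444111700 + 16044839210400 + 14440355289360 + 13127595717600 + 12033629407800 + 11107965607200 + 10314539492400 + 9626903526240 + 9025222055850 + 8494326640800 + 8022419605200 + 7600186994400 + 7220177644680 + 6876359661600 + 6563797858800 + 6278415343200 + 6016814703900 + 5776142115744 + 5553982803600 + 5348279736800 + 5157269746200 + 4979432858400 + 4813451763120 + 4658179125600 + 4512611027925 + 4375865239200 + 4247163320400 + 4125815796960 + 4011209802600 = 602821179781799, so H_36 = 602821179781799/144403552893600; reducing by gcd(602821179781799, 144403552893600) = 11 gives 54801925434709/13127595717600 ≈ 4.17456. (The PNT-adjacent estimate ln(36) + γ ≈ 4.16073 matches within O(1/n).)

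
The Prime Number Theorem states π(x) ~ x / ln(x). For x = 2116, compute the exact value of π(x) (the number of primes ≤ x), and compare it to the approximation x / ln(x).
π(2116) = 319;  x/ln(x) ≈ 276.34;  relative error ≈ 13.37%.

Directly count primes up to 2116: π(2116) = 319. The PNT approximation gives 2116/ln(2116) ≈ 2116/7.65728 ≈ 276.34. Relative error (π(x) − x/ln(x)) / π(x) ≈ 13.37%; the approximation is known to undercount slightly (Li(x) is a better estimate).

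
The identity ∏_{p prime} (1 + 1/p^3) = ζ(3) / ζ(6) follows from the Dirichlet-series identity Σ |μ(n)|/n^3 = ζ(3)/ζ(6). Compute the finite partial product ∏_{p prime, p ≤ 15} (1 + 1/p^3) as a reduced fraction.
∏ = 431631936/365525875

The primes p ≤ 15 are [2, 3, 5, 7, 11, 13]. For each, (1 + 1/p^3) = (p^3 + 1)/p^3. Multiplying these fractions over p ∈ [2, 3, 5, 7, 11, 13] gives 431631936/365525875. (In the limit P → ∞ this tends to ζ(3)/ζ(6).)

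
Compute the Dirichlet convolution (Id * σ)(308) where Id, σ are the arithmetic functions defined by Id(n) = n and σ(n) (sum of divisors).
(Id * σ)(308) = 5865

Divisors of 308: [1, 2, 4, 7, 11, 14, 22, 28, 44, 77, 154, 308]. For each d | 308:
  d = 1: Id(1) · σ(308/1) = 1 · 672 = 672
  d = 2: Id(2) · σ(308/2) = 2 · 288 = 576
  d = 4: Id(4) · σ(308/4) = 4 · 96 = 384
  d = 7: Id(7) · σ(308/7) = 7 · 84 = 588
  d = 11: Id(11) · σ(308/11) = 11 · 56 = 616
  d = 14: Id(14) · σ(308/14) = 14 · 36 = 504
  d = 22: Id(22) · σ(308/22) = 22 · 24 = 528
  d = 28: Id(28) · σ(308/28) = 28 · 12 = 336
  d = 44: Id(44) · σ(308/44) = 44 · 8 = 352
  d = 77: Id(77) · σ(308/77) = 77 · 7 = 539
  d = 154: Id(154) · σ(308/154) = 154 · 3 = 462
  d = 308: Id(308) · σ(308/308) = 308 · 1 = 308
Summing: (Id * σ)(308) = 672 + 576 + 384 + 588 + 616 + 504 + 528 + 336 + 352 + 539 + 462 + 308 = 5865.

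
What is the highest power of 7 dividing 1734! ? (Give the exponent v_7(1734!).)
v_7(1734!) = 287

Legendre's formula: v_p(n!) = Σ_{k ≥ 1} ⌊n / p^k⌋. For p = 7, n = 1734, the terms are:
  ⌊1734/7^1⌋ = ⌊1734/7⌋ = 247
  ⌊1734/7^2⌋ = ⌊1734/49⌋ = 35
  ⌊1734/7^3⌋ = ⌊1734/343⌋ = 5
(the next term ⌊1734/7^4⌋ = 0, terminating the sum). Summing: v_7(1734!) = 247 + 35 + 5 = 287.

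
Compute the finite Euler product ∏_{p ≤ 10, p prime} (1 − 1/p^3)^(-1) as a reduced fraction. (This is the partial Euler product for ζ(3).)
∏ = 18375/15314

The primes p ≤ 10 are [2, 3, 5, 7]. For each prime, (1 − 1/p^3)^(-1) = p^3 / (p^3 − 1). The product is (1 − 1/2^3)^(-1), (1 − 1/3^3)^(-1), (1 − 1/5^3)^(-1), (1 − 1/7^3)^(-1) = ∏ p^3 / (p^3 − 1) = 18375/15314.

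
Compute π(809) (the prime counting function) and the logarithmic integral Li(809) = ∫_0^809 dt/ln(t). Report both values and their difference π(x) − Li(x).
π(809) = 140;  Li(809) ≈ 149.54;  π(x) − Li(x) ≈ -9.54.

Direct count of primes ≤ 809 gives π(809) = 140. Numerical evaluation of the logarithmic integral gives Li(809) ≈ 149.54. The difference π(x) − Li(x) ≈ -9.54 is typically negative for small/moderate x (Li(x) overestimates), though Littlewood's theorem shows this sign changes infinitely often.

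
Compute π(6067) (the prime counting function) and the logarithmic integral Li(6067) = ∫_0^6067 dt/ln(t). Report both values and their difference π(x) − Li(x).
π(6067) = 791;  Li(6067) ≈ 808.11;  π(x) − Li(x) ≈ -17.11.

Direct count of primes ≤ 6067 gives π(6067) = 791. Numerical evaluation of the logarithmic integral gives Li(6067) ≈ 808.11. The difference π(x) − Li(x) ≈ -17.11 is typically negative for small/moderate x (Li(x) overestimates), though Littlewood's theorem shows this sign changes infinitely often.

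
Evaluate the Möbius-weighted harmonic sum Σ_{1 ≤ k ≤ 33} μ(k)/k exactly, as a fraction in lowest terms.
Σ μ(k)/k = -6504197377/200560490130

Values of μ(k) for 1 ≤ k ≤ 33: μ(1) = 1, μ(2) = -1, μ(3) = -1, μ(5) = -1, μ(6) = 1, μ(7) = -1, μ(10) = 1, μ(11) = -1, μ(13) = -1, μ(14) = 1, μ(15) = 1, μ(17) = -1, μ(19) = -1, μ(21) = 1, μ(22) = 1, μ(23) = -1, μ(26) = 1, μ(29) = -1, μ(30) = -1, μ(31) = -1, μ(33) = 1, with μ = 0 on non-squarefree integers. Summing μ(k)/k for k where μ(k) ≠ 0 gives -6504197377/200560490130 ≈ -0.0324. (PNT ⟺ this sum → 0 as n → ∞.)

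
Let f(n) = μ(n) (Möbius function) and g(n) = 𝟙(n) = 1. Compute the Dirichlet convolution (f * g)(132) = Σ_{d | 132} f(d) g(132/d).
(μ * 𝟙)(132) = 0

Divisors of 132: [1, 2, 3, 4, 6, 11, 12, 22, 33, 44, 66, 132]. For each d | 132:
  d = 1: μ(1) · 𝟙(132/1) = 1 · 1 = 1
  d = 2: μ(2) · 𝟙(132/2) = -1 · 1 = -1
  d = 3: μ(3) · 𝟙(132/3) = -1 · 1 = -1
  d = 4: μ(4) · 𝟙(132/4) = 0 · 1 = 0
  d = 6: μ(6) · 𝟙(132/6) = 1 · 1 = 1
  d = 11: μ(11) · 𝟙(132/11) = -1 · 1 = -1
  d = 12: μ(12) · 𝟙(132/12) = 0 · 1 = 0
  d = 22: μ(22) · 𝟙(132/22) = 1 · 1 = 1
  d = 33: μ(33) · 𝟙(132/33) = 1 · 1 = 1
  d = 44: μ(44) · 𝟙(132/44) = 0 · 1 = 0
  d = 66: μ(66) · 𝟙(132/66) = -1 · 1 = -1
  d = 132: μ(132) · 𝟙(132/132) = 0 · 1 = 0
Summing: (μ * 𝟙)(132) = 1 + -1 + -1 + 0 + 1 + -1 + 0 + 1 + 1 + 0 + -1 + 0 = 0.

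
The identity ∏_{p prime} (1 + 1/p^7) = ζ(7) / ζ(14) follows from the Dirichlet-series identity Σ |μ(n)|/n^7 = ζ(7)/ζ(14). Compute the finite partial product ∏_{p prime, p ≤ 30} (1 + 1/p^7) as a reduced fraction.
∏ = 1658744036118718418963507162415104573095141861758633096704/1645110150228546948958650084059359035220017760620475653125

The primes p ≤ 30 are [2, 3, 5, 7, 11, 13, 17, 19, 23, 29]. For each, (1 + 1/p^7) = (p^7 + 1)/p^7. Multiplying these fractions over p ∈ [2, 3, 5, 7, 11, 13, 17, 19, 23, 29] gives 1658744036118718418963507162415104573095141861758633096704/1645110150228546948958650084059359035220017760620475653125. (In the limit P → ∞ this tends to ζ(7)/ζ(14).)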